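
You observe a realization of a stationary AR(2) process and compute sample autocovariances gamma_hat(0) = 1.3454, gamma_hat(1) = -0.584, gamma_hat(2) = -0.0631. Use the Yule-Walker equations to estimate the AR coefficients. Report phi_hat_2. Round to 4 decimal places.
\hat\phi_{2} = -0.2900

The Yule-Walker equations for an AR(p) process read, in matrix form,
  Gamma_p phi = r_p,   with   (Gamma_p)_{ij} = gamma(|i - j|),
                       (r_p)_i = gamma(i),   i,j = 1..p.
Substitute the sample gammas (Toeplitz matrix and right-hand side of size 2):
  Gamma_p = [[1.3454, -0.584], [-0.584, 1.3454]]
  r_p     = [-0.584, -0.0631]
Written out:
  1.3454 phi_1 - 0.584 phi_2 = -0.584
  -0.584 phi_1 + 1.3454 phi_2 = -0.0631
Solve by Cramer's rule:
  det = gamma(0)^2 - gamma(1)^2 = (1.3454)^2 - (-0.584)^2 = 1.81010116 - 0.341056 = 1.46904516
  phi_hat_1 = [gamma(1) gamma(0) - gamma(1) gamma(2)] / det = [(-0.584)(1.3454) - (-0.584)(-0.0631)] / 1.46904516 = -0.822564 / 1.46904516 = -0.5599
  phi_hat_2 = [gamma(0) gamma(2) - gamma(1)^2] / det = [(1.3454)(-0.0631) - (-0.584)^2] / 1.46904516 = -0.42595074 / 1.46904516 = -0.29
So phi_hat = [-0.5599, -0.2900].
Therefore phi_hat_2 = -0.2900.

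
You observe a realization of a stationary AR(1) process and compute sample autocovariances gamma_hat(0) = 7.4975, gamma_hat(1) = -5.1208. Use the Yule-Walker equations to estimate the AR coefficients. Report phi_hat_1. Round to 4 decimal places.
\hat\phi_{1} = -0.6830

The Yule-Walker equations for an AR(p) process read, in matrix form,
  Gamma_p phi = r_p,   with   (Gamma_p)_{ij} = gamma(|i - j|),
                       (r_p)_i = gamma(i),   i,j = 1..p.
Substitute the sample gammas (Toeplitz matrix and right-hand side of size 1):
  Gamma_p = [[7.4975]]
  r_p     = [-5.1208]
With p = 1 this is the single equation gamma(0) phi_1 = gamma(1):
  phi_hat_1 = gamma(1) / gamma(0) = -5.1208 / 7.4975 = -0.6830.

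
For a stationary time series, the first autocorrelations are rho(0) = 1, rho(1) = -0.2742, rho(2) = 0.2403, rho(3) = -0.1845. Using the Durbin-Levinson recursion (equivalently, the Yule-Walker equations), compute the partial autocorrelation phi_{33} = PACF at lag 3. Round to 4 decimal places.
\phi_{33} = -0.0909

The PACF at lag k is phi_{kk}, the last component of the solution
to the Yule-Walker system G_k phi = r_k where
  (G_k)_{ij} = rho(|i - j|), (r_k)_i = rho(i), i,j = 1..k.
Equivalently, Durbin-Levinson gives phi_{kk} iteratively:
  phi_{11} = rho(1)
  phi_{kk} = [rho(k) - sum_{j=1..k-1} phi_{k-1,j} rho(k-j)]
            / [1 - sum_{j=1..k-1} phi_{k-1,j} rho(j)],
  phi_{k,j} = phi_{k-1,j} - phi_{kk} phi_{k-1,k-j},  j = 1..k-1.
Step k = 1:
  phi_11 = rho(1) = -0.2742.
Step k = 2:
  phi_22 = [rho(2) - phi_11 rho(1)] / [1 - phi_11 rho(1)] = [0.2403 - (-0.2742)(-0.2742)] / [1 - (-0.2742)(-0.2742)]
         = 0.16511436 / 0.92481436 = 0.178538.
  Update: phi_21 = phi_11 - phi_22 phi_11 = -0.2742 - (0.178538)(-0.2742) = -0.225245.
Step k = 3:
  phi_33 = [rho(3) - phi_21 rho(2) - phi_22 rho(1)] / [1 - phi_21 rho(1) - phi_22 rho(2)]
    numerator   = -0.1845 - (-0.225245)(0.2403) - (0.178538)(-0.2742) = -0.08141857
    denominator = 1 - (-0.225245)(-0.2742) - (0.178538)(0.2403) = 0.8953352
  phi_33 = -0.08141857 / 0.8953352 = -0.0909.
Therefore phi_{33} = -0.0909.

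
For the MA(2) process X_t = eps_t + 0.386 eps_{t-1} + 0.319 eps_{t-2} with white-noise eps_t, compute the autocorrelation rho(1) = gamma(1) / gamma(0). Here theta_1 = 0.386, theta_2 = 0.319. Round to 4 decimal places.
\rho(1) = 0.4071

For an MA(q) process with theta_0 = 1, the autocovariance is
  gamma(k) = sigma^2 * sum_{i=0..q-k} theta_i * theta_{i+k},
and rho(k) = gamma(k) / gamma(0). Sigma^2 cancels.
  numerator   = (1)*(0.386) + (0.386)*(0.319) = 0.509134.
  denominator = (1)^2 + (0.386)^2 + (0.319)^2 = 1.250757.
  rho(1) = 0.509134 / 1.250757 = 0.4071.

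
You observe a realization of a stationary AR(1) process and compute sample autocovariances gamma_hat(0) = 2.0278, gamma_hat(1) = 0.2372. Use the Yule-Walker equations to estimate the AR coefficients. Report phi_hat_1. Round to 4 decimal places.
\hat\phi_{1} = 0.1170

The Yule-Walker equations for an AR(p) process read, in matrix form,
  Gamma_p phi = r_p,   with   (Gamma_p)_{ij} = gamma(|i - j|),
                       (r_p)_i = gamma(i),   i,j = 1..p.
Substitute the sample gammas (Toeplitz matrix and right-hand side of size 1):
  Gamma_p = [[2.0278]]
  r_p     = [0.2372]
With p = 1 this is the single equation gamma(0) phi_1 = gamma(1):
  phi_hat_1 = gamma(1) / gamma(0) = 0.2372 / 2.0278 = 0.1170.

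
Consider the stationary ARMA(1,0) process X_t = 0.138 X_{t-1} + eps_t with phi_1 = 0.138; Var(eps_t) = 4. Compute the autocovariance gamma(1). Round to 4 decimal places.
\gamma(1) = 0.5627

Multiply the model equation by X_{t-k} and take expectations. With theta_0 = psi_0 = 1 and psi_j the MA(infinity) weights, this gives
  gamma(k) - sum_i phi_i gamma(k-i) = c_k,
  c_k = sigma^2 * sum_{j=k..q} theta_j psi_{j-k}   (c_k = 0 for k > q),
using gamma(-m) = gamma(m).
Pure AR (q = 0): c_0 = sigma^2 = 4, c_k = 0 for k >= 1.
Equations for k = 0 and k = 1 (AR order 1):
  gamma(0) = phi_1 gamma(1) + c_0
  gamma(1) = phi_1 gamma(0) + c_1
Substituting the second into the first: gamma(0) (1 - phi_1^2) = c_0 + phi_1 c_1, so
  gamma(0) = c_0 / (1 - phi_1^2) = 4 / (1 - (0.138)^2) = 4 / 0.980956 = 4.077655.
  gamma(1) = phi_1 gamma(0) = (0.138)(4.077655) = 0.562716.
Therefore gamma(1) = 0.5627 (to 4 decimal places).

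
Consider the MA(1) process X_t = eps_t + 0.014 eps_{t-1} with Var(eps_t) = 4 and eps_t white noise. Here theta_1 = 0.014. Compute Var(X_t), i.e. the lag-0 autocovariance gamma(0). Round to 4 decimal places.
\gamma(0) = 4.0008

For an MA(q) process X_t = eps_t + sum_i theta_i eps_{t-i} with
Var(eps_t) = sigma^2, the variance is
  gamma(0) = sigma^2 * (1 + sum_i theta_i^2).
  sum_i theta_i^2 = (0.014)^2 = 0.000196.
  gamma(0) = 4 * (1 + 0.000196) = 4 * 1.000196 = 4.000784, which rounds to 4.0008.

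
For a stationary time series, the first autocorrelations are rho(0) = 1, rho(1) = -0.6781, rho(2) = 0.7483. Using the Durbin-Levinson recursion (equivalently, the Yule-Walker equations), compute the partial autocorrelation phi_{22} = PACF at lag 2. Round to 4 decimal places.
\phi_{22} = 0.5340

The PACF at lag k is phi_{kk}, the last component of the solution
to the Yule-Walker system G_k phi = r_k where
  (G_k)_{ij} = rho(|i - j|), (r_k)_i = rho(i), i,j = 1..k.
Equivalently, Durbin-Levinson gives phi_{kk} iteratively:
  phi_{11} = rho(1)
  phi_{kk} = [rho(k) - sum_{j=1..k-1} phi_{k-1,j} rho(k-j)]
            / [1 - sum_{j=1..k-1} phi_{k-1,j} rho(j)],
  phi_{k,j} = phi_{k-1,j} - phi_{kk} phi_{k-1,k-j},  j = 1..k-1.
Step k = 1:
  phi_11 = rho(1) = -0.6781.
Step k = 2:
  phi_22 = [rho(2) - phi_11 rho(1)] / [1 - phi_11 rho(1)] = [0.7483 - (-0.6781)(-0.6781)] / [1 - (-0.6781)(-0.6781)]
         = 0.28848039 / 0.54018039 = 0.534.
Therefore phi_{22} = 0.5340.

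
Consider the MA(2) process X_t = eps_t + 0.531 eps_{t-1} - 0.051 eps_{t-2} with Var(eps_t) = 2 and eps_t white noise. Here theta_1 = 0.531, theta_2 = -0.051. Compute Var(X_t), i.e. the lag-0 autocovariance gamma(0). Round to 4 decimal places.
\gamma(0) = 2.5691

For an MA(q) process X_t = eps_t + sum_i theta_i eps_{t-i} with
Var(eps_t) = sigma^2, the variance is
  gamma(0) = sigma^2 * (1 + sum_i theta_i^2).
  sum_i theta_i^2 = (0.531)^2 + (-0.051)^2 = 0.281961 + 0.002601 = 0.284562.
  gamma(0) = 2 * (1 + 0.284562) = 2 * 1.284562 = 2.569124, which rounds to 2.5691.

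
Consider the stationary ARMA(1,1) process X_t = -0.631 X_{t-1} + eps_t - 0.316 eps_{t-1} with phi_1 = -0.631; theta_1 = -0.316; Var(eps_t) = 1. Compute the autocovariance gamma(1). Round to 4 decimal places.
\gamma(1) = -1.8873

Multiply the model equation by X_{t-k} and take expectations. With theta_0 = psi_0 = 1 and psi_j the MA(infinity) weights, this gives
  gamma(k) - sum_i phi_i gamma(k-i) = c_k,
  c_k = sigma^2 * sum_{j=k..q} theta_j psi_{j-k}   (c_k = 0 for k > q),
using gamma(-m) = gamma(m).
psi-weights needed (psi_j = theta_j + sum_i phi_i psi_{j-i}):
  psi_1 = theta_1 + phi_1 = -0.316 + (-0.631) = -0.947
Right-hand sides:
  c_0 = sigma^2 (1 + theta_1 psi_1) = 1 * (1 + (-0.316)(-0.947)) = 1 * 1.299252 = 1.299252
  c_1 = sigma^2 theta_1 = 1 * (-0.316) = -0.316
  c_2 = 0
Equations for k = 0 and k = 1 (AR order 1):
  gamma(0) = phi_1 gamma(1) + c_0
  gamma(1) = phi_1 gamma(0) + c_1
Substituting the second into the first: gamma(0) (1 - phi_1^2) = c_0 + phi_1 c_1, so
  gamma(0) = (c_0 + phi_1 c_1) / (1 - phi_1^2) = (1.299252 + (-0.631)(-0.316)) / (1 - (-0.631)^2) = 1.498648 / 0.601839 = 2.490114.
  gamma(1) = phi_1 gamma(0) + c_1 = (-0.631)(2.490114) + (-0.316) = -1.887262.
Therefore gamma(1) = -1.8873 (to 4 decimal places).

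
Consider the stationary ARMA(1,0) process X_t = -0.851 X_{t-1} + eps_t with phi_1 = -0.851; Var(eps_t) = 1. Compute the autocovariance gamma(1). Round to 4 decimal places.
\gamma(1) = -3.0856

Multiply the model equation by X_{t-k} and take expectations. With theta_0 = psi_0 = 1 and psi_j the MA(infinity) weights, this gives
  gamma(k) - sum_i phi_i gamma(k-i) = c_k,
  c_k = sigma^2 * sum_{j=k..q} theta_j psi_{j-k}   (c_k = 0 for k > q),
using gamma(-m) = gamma(m).
Pure AR (q = 0): c_0 = sigma^2 = 1, c_k = 0 for k >= 1.
Equations for k = 0 and k = 1 (AR order 1):
  gamma(0) = phi_1 gamma(1) + c_0
  gamma(1) = phi_1 gamma(0) + c_1
Substituting the second into the first: gamma(0) (1 - phi_1^2) = c_0 + phi_1 c_1, so
  gamma(0) = c_0 / (1 - phi_1^2) = 1 / (1 - (-0.851)^2) = 1 / 0.275799 = 3.625829.
  gamma(1) = phi_1 gamma(0) = (-0.851)(3.625829) = -3.08558.
Therefore gamma(1) = -3.0856 (to 4 decimal places).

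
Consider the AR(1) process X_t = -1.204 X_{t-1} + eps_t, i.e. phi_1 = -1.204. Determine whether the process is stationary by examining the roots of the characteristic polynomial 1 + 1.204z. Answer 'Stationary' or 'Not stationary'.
\text{Not stationary}

The AR(p) characteristic polynomial is P(z) = 1 + 1.204z.
Stationarity requires all roots to lie outside the unit circle, i.e. |z| > 1 for every root.
This is linear in z: 1 + (1.204) z = 0  =>  z = -1/(1.204) = -0.830565,  |z| = 0.830565.
Moduli of all roots: 0.8306.
All moduli strictly greater than 1? No.
Verdict: Not stationary.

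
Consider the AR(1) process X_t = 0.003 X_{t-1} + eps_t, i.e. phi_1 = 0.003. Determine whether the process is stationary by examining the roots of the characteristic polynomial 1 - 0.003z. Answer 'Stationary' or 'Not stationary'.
\text{Stationary}

The AR(p) characteristic polynomial is P(z) = 1 - 0.003z.
Stationarity requires all roots to lie outside the unit circle, i.e. |z| > 1 for every root.
This is linear in z: 1 + (-0.003) z = 0  =>  z = -1/(-0.003) = 333.333333,  |z| = 333.333333.
Moduli of all roots: 333.3333.
All moduli strictly greater than 1? Yes.
Verdict: Stationary.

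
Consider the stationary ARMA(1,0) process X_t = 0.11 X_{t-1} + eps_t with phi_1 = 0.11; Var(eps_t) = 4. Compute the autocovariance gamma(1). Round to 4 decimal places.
\gamma(1) = 0.4454

Multiply the model equation by X_{t-k} and take expectations. With theta_0 = psi_0 = 1 and psi_j the MA(infinity) weights, this gives
  gamma(k) - sum_i phi_i gamma(k-i) = c_k,
  c_k = sigma^2 * sum_{j=k..q} theta_j psi_{j-k}   (c_k = 0 for k > q),
using gamma(-m) = gamma(m).
Pure AR (q = 0): c_0 = sigma^2 = 4, c_k = 0 for k >= 1.
Equations for k = 0 and k = 1 (AR order 1):
  gamma(0) = phi_1 gamma(1) + c_0
  gamma(1) = phi_1 gamma(0) + c_1
Substituting the second into the first: gamma(0) (1 - phi_1^2) = c_0 + phi_1 c_1, so
  gamma(0) = c_0 / (1 - phi_1^2) = 4 / (1 - (0.11)^2) = 4 / 0.9879 = 4.048993.
  gamma(1) = phi_1 gamma(0) = (0.11)(4.048993) = 0.445389.
Therefore gamma(1) = 0.4454 (to 4 decimal places).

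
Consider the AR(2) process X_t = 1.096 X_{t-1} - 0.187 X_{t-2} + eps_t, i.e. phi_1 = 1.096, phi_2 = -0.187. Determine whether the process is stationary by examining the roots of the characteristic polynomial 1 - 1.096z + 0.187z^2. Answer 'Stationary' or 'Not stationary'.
\text{Stationary}

The AR(p) characteristic polynomial is P(z) = 1 - 1.096z + 0.187z^2.
Stationarity requires all roots to lie outside the unit circle, i.e. |z| > 1 for every root.
Set 1 + (-1.096) z + (0.187) z^2 = 0, i.e. a z^2 + b z + c = 0 with a = 0.187, b = -1.096, c = 1.
Discriminant D = b^2 - 4ac = (-1.096)^2 - 4*(0.187)*1 = 1.201216 - (0.748) = 0.453216.
D >= 0, so the roots are real: z = (-b +/- sqrt(D)) / (2a) = (1.096 +/- 0.673213) / (0.374).
  z_1 = (1.096 + 0.673213) / (0.374) = 4.7305,   |z_1| = 4.7305.
  z_2 = (1.096 - 0.673213) / (0.374) = 1.1304,   |z_2| = 1.1304.
Moduli of all roots: 4.7305, 1.1304.
All moduli strictly greater than 1? Yes.
Verdict: Stationary.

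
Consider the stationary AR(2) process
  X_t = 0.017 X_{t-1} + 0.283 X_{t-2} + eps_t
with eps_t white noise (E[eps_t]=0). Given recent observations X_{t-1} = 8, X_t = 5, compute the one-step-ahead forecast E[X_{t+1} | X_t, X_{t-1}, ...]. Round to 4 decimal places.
E[X_{t+1} \mid \mathcal F_t] = 2.3490

For an AR(p) model X_t = c + sum_i phi_i X_{t-i} + eps_t, the
one-step-ahead conditional mean is
  E[X_{t+1} | X_t, ...] = c + sum_i phi_i X_{t+1-i}.
Substitute known values:
  E[X_{t+1} | ...] = (0.017) * (5) + (0.283) * (8)
                   = 2.3490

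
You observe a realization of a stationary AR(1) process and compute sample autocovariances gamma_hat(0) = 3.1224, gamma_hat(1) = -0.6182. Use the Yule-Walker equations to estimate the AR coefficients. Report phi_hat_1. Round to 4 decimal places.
\hat\phi_{1} = -0.1980

The Yule-Walker equations for an AR(p) process read, in matrix form,
  Gamma_p phi = r_p,   with   (Gamma_p)_{ij} = gamma(|i - j|),
                       (r_p)_i = gamma(i),   i,j = 1..p.
Substitute the sample gammas (Toeplitz matrix and right-hand side of size 1):
  Gamma_p = [[3.1224]]
  r_p     = [-0.6182]
With p = 1 this is the single equation gamma(0) phi_1 = gamma(1):
  phi_hat_1 = gamma(1) / gamma(0) = -0.6182 / 3.1224 = -0.1980.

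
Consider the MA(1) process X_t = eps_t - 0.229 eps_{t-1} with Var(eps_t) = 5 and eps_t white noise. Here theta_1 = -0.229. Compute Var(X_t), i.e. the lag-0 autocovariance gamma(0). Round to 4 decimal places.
\gamma(0) = 5.2622

For an MA(q) process X_t = eps_t + sum_i theta_i eps_{t-i} with
Var(eps_t) = sigma^2, the variance is
  gamma(0) = sigma^2 * (1 + sum_i theta_i^2).
  sum_i theta_i^2 = (-0.229)^2 = 0.052441.
  gamma(0) = 5 * (1 + 0.052441) = 5 * 1.052441 = 5.262205, which rounds to 5.2622.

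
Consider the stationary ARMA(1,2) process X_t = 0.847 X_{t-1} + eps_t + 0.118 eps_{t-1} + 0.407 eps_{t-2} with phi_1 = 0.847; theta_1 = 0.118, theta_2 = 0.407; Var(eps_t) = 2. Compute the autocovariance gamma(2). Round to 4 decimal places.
\gamma(2) = 12.0614

Multiply the model equation by X_{t-k} and take expectations. With theta_0 = psi_0 = 1 and psi_j the MA(infinity) weights, this gives
  gamma(k) - sum_i phi_i gamma(k-i) = c_k,
  c_k = sigma^2 * sum_{j=k..q} theta_j psi_{j-k}   (c_k = 0 for k > q),
using gamma(-m) = gamma(m).
psi-weights needed (psi_j = theta_j + sum_i phi_i psi_{j-i}):
  psi_1 = theta_1 + phi_1 = 0.118 + (0.847) = 0.965
  psi_2 = theta_2 + phi_1 psi_1 = 0.407 + (0.847)(0.965) = 1.224355
Right-hand sides:
  c_0 = sigma^2 (1 + theta_1 psi_1 + theta_2 psi_2) = 2 * (1 + (0.118)(0.965) + (0.407)(1.224355)) = 2 * 1.612182 = 3.224365
  c_1 = sigma^2 (theta_1 + theta_2 psi_1) = 2 * (0.118 + (0.407)(0.965)) = 1.02151
  c_2 = sigma^2 theta_2 = 2 * (0.407) = 0.814
Equations for k = 0 and k = 1 (AR order 1):
  gamma(0) = phi_1 gamma(1) + c_0
  gamma(1) = phi_1 gamma(0) + c_1
Substituting the second into the first: gamma(0) (1 - phi_1^2) = c_0 + phi_1 c_1, so
  gamma(0) = (c_0 + phi_1 c_1) / (1 - phi_1^2) = (3.224365 + (0.847)(1.02151)) / (1 - (0.847)^2) = 4.089584 / 0.282591 = 14.471742.
  gamma(1) = phi_1 gamma(0) + c_1 = (0.847)(14.471742) + (1.02151) = 13.279075.
For k = 2: gamma(2) = phi_1 gamma(1) + c_2
  = (0.847)(13.279075) + (0.814) = 12.061377.
Therefore gamma(2) = 12.0614 (to 4 decimal places).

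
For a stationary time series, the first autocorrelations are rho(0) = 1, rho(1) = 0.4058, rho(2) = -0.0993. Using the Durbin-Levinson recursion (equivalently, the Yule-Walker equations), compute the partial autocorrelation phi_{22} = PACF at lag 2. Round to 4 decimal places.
\phi_{22} = -0.3160

The PACF at lag k is phi_{kk}, the last component of the solution
to the Yule-Walker system G_k phi = r_k where
  (G_k)_{ij} = rho(|i - j|), (r_k)_i = rho(i), i,j = 1..k.
Equivalently, Durbin-Levinson gives phi_{kk} iteratively:
  phi_{11} = rho(1)
  phi_{kk} = [rho(k) - sum_{j=1..k-1} phi_{k-1,j} rho(k-j)]
            / [1 - sum_{j=1..k-1} phi_{k-1,j} rho(j)],
  phi_{k,j} = phi_{k-1,j} - phi_{kk} phi_{k-1,k-j},  j = 1..k-1.
Step k = 1:
  phi_11 = rho(1) = 0.4058.
Step k = 2:
  phi_22 = [rho(2) - phi_11 rho(1)] / [1 - phi_11 rho(1)] = [-0.0993 - (0.4058)(0.4058)] / [1 - (0.4058)(0.4058)]
         = -0.26397364 / 0.83532636 = -0.316.
Therefore phi_{22} = -0.3160.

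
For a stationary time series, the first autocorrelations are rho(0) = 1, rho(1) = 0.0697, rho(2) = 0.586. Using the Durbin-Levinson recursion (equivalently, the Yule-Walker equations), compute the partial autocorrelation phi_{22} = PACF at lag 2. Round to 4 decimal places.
\phi_{22} = 0.5840

The PACF at lag k is phi_{kk}, the last component of the solution
to the Yule-Walker system G_k phi = r_k where
  (G_k)_{ij} = rho(|i - j|), (r_k)_i = rho(i), i,j = 1..k.
Equivalently, Durbin-Levinson gives phi_{kk} iteratively:
  phi_{11} = rho(1)
  phi_{kk} = [rho(k) - sum_{j=1..k-1} phi_{k-1,j} rho(k-j)]
            / [1 - sum_{j=1..k-1} phi_{k-1,j} rho(j)],
  phi_{k,j} = phi_{k-1,j} - phi_{kk} phi_{k-1,k-j},  j = 1..k-1.
Step k = 1:
  phi_11 = rho(1) = 0.0697.
Step k = 2:
  phi_22 = [rho(2) - phi_11 rho(1)] / [1 - phi_11 rho(1)] = [0.586 - (0.0697)(0.0697)] / [1 - (0.0697)(0.0697)]
         = 0.58114191 / 0.99514191 = 0.584.
Therefore phi_{22} = 0.5840.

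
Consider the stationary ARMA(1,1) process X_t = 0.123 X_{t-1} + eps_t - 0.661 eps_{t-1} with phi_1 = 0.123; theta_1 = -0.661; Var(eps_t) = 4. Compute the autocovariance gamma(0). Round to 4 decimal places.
\gamma(0) = 5.1756

Multiply the model equation by X_{t-k} and take expectations. With theta_0 = psi_0 = 1 and psi_j the MA(infinity) weights, this gives
  gamma(k) - sum_i phi_i gamma(k-i) = c_k,
  c_k = sigma^2 * sum_{j=k..q} theta_j psi_{j-k}   (c_k = 0 for k > q),
using gamma(-m) = gamma(m).
psi-weights needed (psi_j = theta_j + sum_i phi_i psi_{j-i}):
  psi_1 = theta_1 + phi_1 = -0.661 + (0.123) = -0.538
Right-hand sides:
  c_0 = sigma^2 (1 + theta_1 psi_1) = 4 * (1 + (-0.661)(-0.538)) = 4 * 1.355618 = 5.422472
  c_1 = sigma^2 theta_1 = 4 * (-0.661) = -2.644
  c_2 = 0
Equations for k = 0 and k = 1 (AR order 1):
  gamma(0) = phi_1 gamma(1) + c_0
  gamma(1) = phi_1 gamma(0) + c_1
Substituting the second into the first: gamma(0) (1 - phi_1^2) = c_0 + phi_1 c_1, so
  gamma(0) = (c_0 + phi_1 c_1) / (1 - phi_1^2) = (5.422472 + (0.123)(-2.644)) / (1 - (0.123)^2) = 5.09726 / 0.984871 = 5.175561.
Therefore gamma(0) = 5.1756 (to 4 decimal places).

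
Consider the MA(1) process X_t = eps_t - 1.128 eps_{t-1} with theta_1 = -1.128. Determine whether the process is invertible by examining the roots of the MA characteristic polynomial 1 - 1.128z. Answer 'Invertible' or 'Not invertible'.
\text{Not invertible}

The MA(q) characteristic polynomial is P(z) = 1 - 1.128z.
Invertibility requires all roots to lie outside the unit circle, i.e. |z| > 1 for every root.
This is linear in z: 1 + (-1.128) z = 0  =>  z = -1/(-1.128) = 0.886525,  |z| = 0.886525.
Moduli of all roots: 0.8865.
All moduli strictly greater than 1? No.
Verdict: Not invertible.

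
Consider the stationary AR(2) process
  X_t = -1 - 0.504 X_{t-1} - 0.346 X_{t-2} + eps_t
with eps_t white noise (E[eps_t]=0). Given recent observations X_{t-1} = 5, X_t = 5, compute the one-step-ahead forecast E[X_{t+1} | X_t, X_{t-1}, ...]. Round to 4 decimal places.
E[X_{t+1} \mid \mathcal F_t] = -5.2500

For an AR(p) model X_t = c + sum_i phi_i X_{t-i} + eps_t, the
one-step-ahead conditional mean is
  E[X_{t+1} | X_t, ...] = c + sum_i phi_i X_{t+1-i}.
Substitute known values:
  E[X_{t+1} | ...] = -1 + (-0.504) * (5) + (-0.346) * (5)
                   = -5.2500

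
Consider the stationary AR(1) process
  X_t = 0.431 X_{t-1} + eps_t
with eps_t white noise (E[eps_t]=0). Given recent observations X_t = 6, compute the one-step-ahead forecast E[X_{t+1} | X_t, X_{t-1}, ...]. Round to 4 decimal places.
E[X_{t+1} \mid \mathcal F_t] = 2.5860

For an AR(p) model X_t = c + sum_i phi_i X_{t-i} + eps_t, the
one-step-ahead conditional mean is
  E[X_{t+1} | X_t, ...] = c + sum_i phi_i X_{t+1-i}.
Substitute known values:
  E[X_{t+1} | ...] = (0.431) * (6)
                   = 2.5860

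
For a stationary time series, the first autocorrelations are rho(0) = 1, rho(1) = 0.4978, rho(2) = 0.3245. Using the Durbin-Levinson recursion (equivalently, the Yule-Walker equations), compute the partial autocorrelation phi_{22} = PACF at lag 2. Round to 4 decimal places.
\phi_{22} = 0.1020

The PACF at lag k is phi_{kk}, the last component of the solution
to the Yule-Walker system G_k phi = r_k where
  (G_k)_{ij} = rho(|i - j|), (r_k)_i = rho(i), i,j = 1..k.
Equivalently, Durbin-Levinson gives phi_{kk} iteratively:
  phi_{11} = rho(1)
  phi_{kk} = [rho(k) - sum_{j=1..k-1} phi_{k-1,j} rho(k-j)]
            / [1 - sum_{j=1..k-1} phi_{k-1,j} rho(j)],
  phi_{k,j} = phi_{k-1,j} - phi_{kk} phi_{k-1,k-j},  j = 1..k-1.
Step k = 1:
  phi_11 = rho(1) = 0.4978.
Step k = 2:
  phi_22 = [rho(2) - phi_11 rho(1)] / [1 - phi_11 rho(1)] = [0.3245 - (0.4978)(0.4978)] / [1 - (0.4978)(0.4978)]
         = 0.07669516 / 0.75219516 = 0.102.
Therefore phi_{22} = 0.1020.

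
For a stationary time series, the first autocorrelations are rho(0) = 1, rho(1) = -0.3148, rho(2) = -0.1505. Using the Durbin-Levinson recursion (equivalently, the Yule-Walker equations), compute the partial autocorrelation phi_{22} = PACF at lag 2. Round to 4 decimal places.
\phi_{22} = -0.2771

The PACF at lag k is phi_{kk}, the last component of the solution
to the Yule-Walker system G_k phi = r_k where
  (G_k)_{ij} = rho(|i - j|), (r_k)_i = rho(i), i,j = 1..k.
Equivalently, Durbin-Levinson gives phi_{kk} iteratively:
  phi_{11} = rho(1)
  phi_{kk} = [rho(k) - sum_{j=1..k-1} phi_{k-1,j} rho(k-j)]
            / [1 - sum_{j=1..k-1} phi_{k-1,j} rho(j)],
  phi_{k,j} = phi_{k-1,j} - phi_{kk} phi_{k-1,k-j},  j = 1..k-1.
Step k = 1:
  phi_11 = rho(1) = -0.3148.
Step k = 2:
  phi_22 = [rho(2) - phi_11 rho(1)] / [1 - phi_11 rho(1)] = [-0.1505 - (-0.3148)(-0.3148)] / [1 - (-0.3148)(-0.3148)]
         = -0.24959904 / 0.90090096 = -0.2771.
Therefore phi_{22} = -0.2771.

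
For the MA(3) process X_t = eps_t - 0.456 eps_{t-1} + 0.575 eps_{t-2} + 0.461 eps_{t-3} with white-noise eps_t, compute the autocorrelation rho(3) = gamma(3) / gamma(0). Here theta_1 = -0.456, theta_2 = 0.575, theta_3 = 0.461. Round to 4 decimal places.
\rho(3) = 0.2633

For an MA(q) process with theta_0 = 1, the autocovariance is
  gamma(k) = sigma^2 * sum_{i=0..q-k} theta_i * theta_{i+k},
and rho(k) = gamma(k) / gamma(0). Sigma^2 cancels.
  numerator   = (1)*(0.461) = 0.461.
  denominator = (1)^2 + (-0.456)^2 + (0.575)^2 + (0.461)^2 = 1.751082.
  rho(3) = 0.461 / 1.751082 = 0.2633.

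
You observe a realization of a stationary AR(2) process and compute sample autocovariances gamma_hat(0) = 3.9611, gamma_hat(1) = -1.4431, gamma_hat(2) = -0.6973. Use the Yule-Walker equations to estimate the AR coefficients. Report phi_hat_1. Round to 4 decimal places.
\hat\phi_{1} = -0.4940

The Yule-Walker equations for an AR(p) process read, in matrix form,
  Gamma_p phi = r_p,   with   (Gamma_p)_{ij} = gamma(|i - j|),
                       (r_p)_i = gamma(i),   i,j = 1..p.
Substitute the sample gammas (Toeplitz matrix and right-hand side of size 2):
  Gamma_p = [[3.9611, -1.4431], [-1.4431, 3.9611]]
  r_p     = [-1.4431, -0.6973]
Written out:
  3.9611 phi_1 - 1.4431 phi_2 = -1.4431
  -1.4431 phi_1 + 3.9611 phi_2 = -0.6973
Solve by Cramer's rule:
  det = gamma(0)^2 - gamma(1)^2 = (3.9611)^2 - (-1.4431)^2 = 15.69031321 - 2.08253761 = 13.6077756
  phi_hat_1 = [gamma(1) gamma(0) - gamma(1) gamma(2)] / det = [(-1.4431)(3.9611) - (-1.4431)(-0.6973)] / 13.6077756 = -6.72253704 / 13.6077756 = -0.494
  phi_hat_2 = [gamma(0) gamma(2) - gamma(1)^2] / det = [(3.9611)(-0.6973) - (-1.4431)^2] / 13.6077756 = -4.84461264 / 13.6077756 = -0.356
So phi_hat = [-0.4940, -0.3560].
Therefore phi_hat_1 = -0.4940.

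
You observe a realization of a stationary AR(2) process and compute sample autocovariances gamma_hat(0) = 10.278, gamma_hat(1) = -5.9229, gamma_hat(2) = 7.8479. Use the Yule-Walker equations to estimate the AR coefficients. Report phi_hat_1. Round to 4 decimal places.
\hat\phi_{1} = -0.2040

The Yule-Walker equations for an AR(p) process read, in matrix form,
  Gamma_p phi = r_p,   with   (Gamma_p)_{ij} = gamma(|i - j|),
                       (r_p)_i = gamma(i),   i,j = 1..p.
Substitute the sample gammas (Toeplitz matrix and right-hand side of size 2):
  Gamma_p = [[10.278, -5.9229], [-5.9229, 10.278]]
  r_p     = [-5.9229, 7.8479]
Written out:
  10.278 phi_1 - 5.9229 phi_2 = -5.9229
  -5.9229 phi_1 + 10.278 phi_2 = 7.8479
Solve by Cramer's rule:
  det = gamma(0)^2 - gamma(1)^2 = (10.278)^2 - (-5.9229)^2 = 105.637284 - 35.08074441 = 70.55653959
  phi_hat_1 = [gamma(1) gamma(0) - gamma(1) gamma(2)] / det = [(-5.9229)(10.278) - (-5.9229)(7.8479)] / 70.55653959 = -14.39323929 / 70.55653959 = -0.204
  phi_hat_2 = [gamma(0) gamma(2) - gamma(1)^2] / det = [(10.278)(7.8479) - (-5.9229)^2] / 70.55653959 = 45.57997179 / 70.55653959 = 0.646
So phi_hat = [-0.2040, 0.6460].
Therefore phi_hat_1 = -0.2040.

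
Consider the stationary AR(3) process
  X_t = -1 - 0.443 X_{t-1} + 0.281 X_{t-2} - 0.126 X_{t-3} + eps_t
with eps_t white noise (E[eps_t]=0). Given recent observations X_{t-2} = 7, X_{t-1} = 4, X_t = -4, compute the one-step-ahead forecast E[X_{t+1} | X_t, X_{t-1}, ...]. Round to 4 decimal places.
E[X_{t+1} \mid \mathcal F_t] = 1.0140

For an AR(p) model X_t = c + sum_i phi_i X_{t-i} + eps_t, the
one-step-ahead conditional mean is
  E[X_{t+1} | X_t, ...] = c + sum_i phi_i X_{t+1-i}.
Substitute known values:
  E[X_{t+1} | ...] = -1 + (-0.443) * (-4) + (0.281) * (4) + (-0.126) * (7)
                   = 1.0140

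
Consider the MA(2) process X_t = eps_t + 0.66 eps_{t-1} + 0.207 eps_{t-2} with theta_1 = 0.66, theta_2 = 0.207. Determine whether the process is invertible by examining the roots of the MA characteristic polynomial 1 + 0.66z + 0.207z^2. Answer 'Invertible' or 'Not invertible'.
\text{Invertible}

The MA(q) characteristic polynomial is P(z) = 1 + 0.66z + 0.207z^2.
Invertibility requires all roots to lie outside the unit circle, i.e. |z| > 1 for every root.
Set 1 + (0.66) z + (0.207) z^2 = 0, i.e. a z^2 + b z + c = 0 with a = 0.207, b = 0.66, c = 1.
Discriminant D = b^2 - 4ac = (0.66)^2 - 4*(0.207)*1 = 0.4356 - (0.828) = -0.3924.
D < 0, so the roots are the complex-conjugate pair z = (-b +/- i sqrt(-D)) / (2a) = -1.5942 +/- 1.5131i.
For a conjugate pair |z|^2 = z * conj(z) = (product of roots) = c/a = 1/(0.207) = 4.830918, so |z| = sqrt(4.830918) = 2.1979 for both roots.
Moduli of all roots: 2.1979, 2.1979.
All moduli strictly greater than 1? Yes.
Verdict: Invertible.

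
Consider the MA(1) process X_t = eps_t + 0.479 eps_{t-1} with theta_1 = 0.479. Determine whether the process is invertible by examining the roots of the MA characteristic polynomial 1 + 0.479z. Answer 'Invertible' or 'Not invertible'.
\text{Invertible}

The MA(q) characteristic polynomial is P(z) = 1 + 0.479z.
Invertibility requires all roots to lie outside the unit circle, i.e. |z| > 1 for every root.
This is linear in z: 1 + (0.479) z = 0  =>  z = -1/(0.479) = -2.087683,  |z| = 2.087683.
Moduli of all roots: 2.0877.
All moduli strictly greater than 1? Yes.
Verdict: Invertible.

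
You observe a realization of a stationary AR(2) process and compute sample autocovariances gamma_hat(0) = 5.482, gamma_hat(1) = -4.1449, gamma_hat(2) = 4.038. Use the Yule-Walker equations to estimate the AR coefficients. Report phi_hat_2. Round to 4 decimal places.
\hat\phi_{2} = 0.3850

The Yule-Walker equations for an AR(p) process read, in matrix form,
  Gamma_p phi = r_p,   with   (Gamma_p)_{ij} = gamma(|i - j|),
                       (r_p)_i = gamma(i),   i,j = 1..p.
Substitute the sample gammas (Toeplitz matrix and right-hand side of size 2):
  Gamma_p = [[5.482, -4.1449], [-4.1449, 5.482]]
  r_p     = [-4.1449, 4.038]
Written out:
  5.482 phi_1 - 4.1449 phi_2 = -4.1449
  -4.1449 phi_1 + 5.482 phi_2 = 4.038
Solve by Cramer's rule:
  det = gamma(0)^2 - gamma(1)^2 = (5.482)^2 - (-4.1449)^2 = 30.052324 - 17.18019601 = 12.87212799
  phi_hat_1 = [gamma(1) gamma(0) - gamma(1) gamma(2)] / det = [(-4.1449)(5.482) - (-4.1449)(4.038)] / 12.87212799 = -5.9852356 / 12.87212799 = -0.465
  phi_hat_2 = [gamma(0) gamma(2) - gamma(1)^2] / det = [(5.482)(4.038) - (-4.1449)^2] / 12.87212799 = 4.95611999 / 12.87212799 = 0.385
So phi_hat = [-0.4650, 0.3850].
Therefore phi_hat_2 = 0.3850.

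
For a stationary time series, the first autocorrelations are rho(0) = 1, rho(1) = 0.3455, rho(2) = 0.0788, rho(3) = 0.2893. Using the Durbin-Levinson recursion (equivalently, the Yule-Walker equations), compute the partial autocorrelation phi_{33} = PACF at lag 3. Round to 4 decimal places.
\phi_{33} = 0.3149

The PACF at lag k is phi_{kk}, the last component of the solution
to the Yule-Walker system G_k phi = r_k where
  (G_k)_{ij} = rho(|i - j|), (r_k)_i = rho(i), i,j = 1..k.
Equivalently, Durbin-Levinson gives phi_{kk} iteratively:
  phi_{11} = rho(1)
  phi_{kk} = [rho(k) - sum_{j=1..k-1} phi_{k-1,j} rho(k-j)]
            / [1 - sum_{j=1..k-1} phi_{k-1,j} rho(j)],
  phi_{k,j} = phi_{k-1,j} - phi_{kk} phi_{k-1,k-j},  j = 1..k-1.
Step k = 1:
  phi_11 = rho(1) = 0.3455.
Step k = 2:
  phi_22 = [rho(2) - phi_11 rho(1)] / [1 - phi_11 rho(1)] = [0.0788 - (0.3455)(0.3455)] / [1 - (0.3455)(0.3455)]
         = -0.04057025 / 0.88062975 = -0.04607.
  Update: phi_21 = phi_11 - phi_22 phi_11 = 0.3455 - (-0.04607)(0.3455) = 0.361417.
Step k = 3:
  phi_33 = [rho(3) - phi_21 rho(2) - phi_22 rho(1)] / [1 - phi_21 rho(1) - phi_22 rho(2)]
    numerator   = 0.2893 - (0.361417)(0.0788) - (-0.04607)(0.3455) = 0.27673738
    denominator = 1 - (0.361417)(0.3455) - (-0.04607)(0.0788) = 0.8787607
  phi_33 = 0.27673738 / 0.8787607 = 0.3149.
Therefore phi_{33} = 0.3149.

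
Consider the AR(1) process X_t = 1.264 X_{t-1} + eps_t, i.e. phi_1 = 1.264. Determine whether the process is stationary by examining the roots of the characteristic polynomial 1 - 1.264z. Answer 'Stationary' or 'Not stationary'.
\text{Not stationary}

The AR(p) characteristic polynomial is P(z) = 1 - 1.264z.
Stationarity requires all roots to lie outside the unit circle, i.e. |z| > 1 for every root.
This is linear in z: 1 + (-1.264) z = 0  =>  z = -1/(-1.264) = 0.791139,  |z| = 0.791139.
Moduli of all roots: 0.7911.
All moduli strictly greater than 1? No.
Verdict: Not stationary.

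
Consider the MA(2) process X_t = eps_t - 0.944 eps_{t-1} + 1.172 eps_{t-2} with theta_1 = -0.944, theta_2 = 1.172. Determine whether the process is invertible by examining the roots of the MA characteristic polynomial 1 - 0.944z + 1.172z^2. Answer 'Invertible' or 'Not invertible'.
\text{Not invertible}

The MA(q) characteristic polynomial is P(z) = 1 - 0.944z + 1.172z^2.
Invertibility requires all roots to lie outside the unit circle, i.e. |z| > 1 for every root.
Set 1 + (-0.944) z + (1.172) z^2 = 0, i.e. a z^2 + b z + c = 0 with a = 1.172, b = -0.944, c = 1.
Discriminant D = b^2 - 4ac = (-0.944)^2 - 4*(1.172)*1 = 0.891136 - (4.688) = -3.796864.
D < 0, so the roots are the complex-conjugate pair z = (-b +/- i sqrt(-D)) / (2a) = 0.4027 +/- 0.8313i.
For a conjugate pair |z|^2 = z * conj(z) = (product of roots) = c/a = 1/(1.172) = 0.853242, so |z| = sqrt(0.853242) = 0.9237 for both roots.
Moduli of all roots: 0.9237, 0.9237.
All moduli strictly greater than 1? No.
Verdict: Not invertible.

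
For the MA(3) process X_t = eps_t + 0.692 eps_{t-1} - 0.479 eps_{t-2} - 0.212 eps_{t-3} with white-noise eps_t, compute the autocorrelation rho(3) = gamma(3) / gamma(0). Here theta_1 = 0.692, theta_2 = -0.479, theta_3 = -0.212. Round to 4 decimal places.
\rho(3) = -0.1209

For an MA(q) process with theta_0 = 1, the autocovariance is
  gamma(k) = sigma^2 * sum_{i=0..q-k} theta_i * theta_{i+k},
and rho(k) = gamma(k) / gamma(0). Sigma^2 cancels.
  numerator   = (1)*(-0.212) = -0.212.
  denominator = (1)^2 + (0.692)^2 + (-0.479)^2 + (-0.212)^2 = 1.753249.
  rho(3) = -0.212 / 1.753249 = -0.1209.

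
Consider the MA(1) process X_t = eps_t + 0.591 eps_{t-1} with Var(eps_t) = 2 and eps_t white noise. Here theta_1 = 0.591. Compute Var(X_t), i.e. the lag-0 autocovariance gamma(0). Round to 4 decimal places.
\gamma(0) = 2.6986

For an MA(q) process X_t = eps_t + sum_i theta_i eps_{t-i} with
Var(eps_t) = sigma^2, the variance is
  gamma(0) = sigma^2 * (1 + sum_i theta_i^2).
  sum_i theta_i^2 = (0.591)^2 = 0.349281.
  gamma(0) = 2 * (1 + 0.349281) = 2 * 1.349281 = 2.698562, which rounds to 2.6986.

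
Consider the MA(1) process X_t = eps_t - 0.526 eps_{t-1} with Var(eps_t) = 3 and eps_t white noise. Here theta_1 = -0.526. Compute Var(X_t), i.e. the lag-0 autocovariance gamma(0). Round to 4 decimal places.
\gamma(0) = 3.8300

For an MA(q) process X_t = eps_t + sum_i theta_i eps_{t-i} with
Var(eps_t) = sigma^2, the variance is
  gamma(0) = sigma^2 * (1 + sum_i theta_i^2).
  sum_i theta_i^2 = (-0.526)^2 = 0.276676.
  gamma(0) = 3 * (1 + 0.276676) = 3 * 1.276676 = 3.830028, which rounds to 3.8300.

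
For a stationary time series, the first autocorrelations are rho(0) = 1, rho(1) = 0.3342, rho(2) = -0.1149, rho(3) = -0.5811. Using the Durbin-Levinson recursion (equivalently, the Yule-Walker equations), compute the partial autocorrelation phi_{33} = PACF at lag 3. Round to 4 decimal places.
\phi_{33} = -0.5390

The PACF at lag k is phi_{kk}, the last component of the solution
to the Yule-Walker system G_k phi = r_k where
  (G_k)_{ij} = rho(|i - j|), (r_k)_i = rho(i), i,j = 1..k.
Equivalently, Durbin-Levinson gives phi_{kk} iteratively:
  phi_{11} = rho(1)
  phi_{kk} = [rho(k) - sum_{j=1..k-1} phi_{k-1,j} rho(k-j)]
            / [1 - sum_{j=1..k-1} phi_{k-1,j} rho(j)],
  phi_{k,j} = phi_{k-1,j} - phi_{kk} phi_{k-1,k-j},  j = 1..k-1.
Step k = 1:
  phi_11 = rho(1) = 0.3342.
Step k = 2:
  phi_22 = [rho(2) - phi_11 rho(1)] / [1 - phi_11 rho(1)] = [-0.1149 - (0.3342)(0.3342)] / [1 - (0.3342)(0.3342)]
         = -0.22658964 / 0.88831036 = -0.255079.
  Update: phi_21 = phi_11 - phi_22 phi_11 = 0.3342 - (-0.255079)(0.3342) = 0.419448.
Step k = 3:
  phi_33 = [rho(3) - phi_21 rho(2) - phi_22 rho(1)] / [1 - phi_21 rho(1) - phi_22 rho(2)]
    numerator   = -0.5811 - (0.419448)(-0.1149) - (-0.255079)(0.3342) = -0.44765796
    denominator = 1 - (0.419448)(0.3342) - (-0.255079)(-0.1149) = 0.83051202
  phi_33 = -0.44765796 / 0.83051202 = -0.539.
Therefore phi_{33} = -0.5390.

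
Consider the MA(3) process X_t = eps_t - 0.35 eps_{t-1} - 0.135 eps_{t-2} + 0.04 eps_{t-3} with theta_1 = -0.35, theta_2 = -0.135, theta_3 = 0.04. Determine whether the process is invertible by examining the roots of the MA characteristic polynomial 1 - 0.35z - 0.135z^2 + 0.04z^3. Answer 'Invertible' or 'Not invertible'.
\text{Invertible}

The MA(q) characteristic polynomial is P(z) = 1 - 0.35z - 0.135z^2 + 0.04z^3.
Invertibility requires all roots to lie outside the unit circle, i.e. |z| > 1 for every root.
Degree 3: look for a simple real root z0 first, then factor out (1 - z/z0) and solve the remaining quadratic.
Testing z0 = 4: P(4) = 1 + (-0.35)(4) + (-0.135)(4)^2 + (0.04)(4)^3
  = 1 + (-1.4) + (-2.16) + (2.56) = 0.  So z_0 = 4 is a root, |z_0| = 4.
Divide out the factor (1 - 0.25 z) = (1 - z/z0) (since 1/z0 = 0.25):
  P(z) = (1 - 0.25 z)(1 + (-0.1) z + (-0.16) z^2)
  [check: z-coef -0.1 - (0.25) = -0.35; z^2-coef -0.16 - (0.25)(-0.1) = -0.135; z^3-coef -(0.25)(-0.16) = 0.04.]
Remaining roots from the quadratic factor 1 + (-0.1) z + (-0.16) z^2:
  Set 1 + (-0.1) z + (-0.16) z^2 = 0, i.e. a z^2 + b z + c = 0 with a = -0.16, b = -0.1, c = 1.
  Discriminant D = b^2 - 4ac = (-0.1)^2 - 4*(-0.16)*1 = 0.01 - (-0.64) = 0.65.
  D >= 0, so the roots are real: z = (-b +/- sqrt(D)) / (2a) = (0.1 +/- 0.806226) / (-0.32).
    z_1 = (0.1 + 0.806226) / (-0.32) = -2.832,   |z_1| = 2.832.
    z_2 = (0.1 - 0.806226) / (-0.32) = 2.207,   |z_2| = 2.207.
Moduli of all roots: 4.0000, 2.8320, 2.2070.
All moduli strictly greater than 1? Yes.
Verdict: Invertible.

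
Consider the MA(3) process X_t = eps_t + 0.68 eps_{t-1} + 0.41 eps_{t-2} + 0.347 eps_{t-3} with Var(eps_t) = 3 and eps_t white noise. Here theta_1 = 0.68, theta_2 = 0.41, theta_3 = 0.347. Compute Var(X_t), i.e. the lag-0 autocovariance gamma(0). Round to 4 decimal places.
\gamma(0) = 5.2527

For an MA(q) process X_t = eps_t + sum_i theta_i eps_{t-i} with
Var(eps_t) = sigma^2, the variance is
  gamma(0) = sigma^2 * (1 + sum_i theta_i^2).
  sum_i theta_i^2 = (0.68)^2 + (0.41)^2 + (0.347)^2 = 0.4624 + 0.1681 + 0.120409 = 0.750909.
  gamma(0) = 3 * (1 + 0.750909) = 3 * 1.750909 = 5.252727, which rounds to 5.2527.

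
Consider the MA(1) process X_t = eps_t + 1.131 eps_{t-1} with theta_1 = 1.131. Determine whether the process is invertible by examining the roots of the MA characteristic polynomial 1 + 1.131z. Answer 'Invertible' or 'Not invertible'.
\text{Not invertible}

The MA(q) characteristic polynomial is P(z) = 1 + 1.131z.
Invertibility requires all roots to lie outside the unit circle, i.e. |z| > 1 for every root.
This is linear in z: 1 + (1.131) z = 0  =>  z = -1/(1.131) = -0.884173,  |z| = 0.884173.
Moduli of all roots: 0.8842.
All moduli strictly greater than 1? No.
Verdict: Not invertible.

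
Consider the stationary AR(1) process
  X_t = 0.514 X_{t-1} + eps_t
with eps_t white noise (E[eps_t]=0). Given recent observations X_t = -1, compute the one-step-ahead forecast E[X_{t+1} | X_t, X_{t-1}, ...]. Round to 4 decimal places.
E[X_{t+1} \mid \mathcal F_t] = -0.5140

For an AR(p) model X_t = c + sum_i phi_i X_{t-i} + eps_t, the
one-step-ahead conditional mean is
  E[X_{t+1} | X_t, ...] = c + sum_i phi_i X_{t+1-i}.
Substitute known values:
  E[X_{t+1} | ...] = (0.514) * (-1)
                   = -0.5140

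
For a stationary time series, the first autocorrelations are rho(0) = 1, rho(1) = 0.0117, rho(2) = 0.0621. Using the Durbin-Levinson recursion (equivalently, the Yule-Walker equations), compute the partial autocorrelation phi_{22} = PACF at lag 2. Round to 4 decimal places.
\phi_{22} = 0.0620

The PACF at lag k is phi_{kk}, the last component of the solution
to the Yule-Walker system G_k phi = r_k where
  (G_k)_{ij} = rho(|i - j|), (r_k)_i = rho(i), i,j = 1..k.
Equivalently, Durbin-Levinson gives phi_{kk} iteratively:
  phi_{11} = rho(1)
  phi_{kk} = [rho(k) - sum_{j=1..k-1} phi_{k-1,j} rho(k-j)]
            / [1 - sum_{j=1..k-1} phi_{k-1,j} rho(j)],
  phi_{k,j} = phi_{k-1,j} - phi_{kk} phi_{k-1,k-j},  j = 1..k-1.
Step k = 1:
  phi_11 = rho(1) = 0.0117.
Step k = 2:
  phi_22 = [rho(2) - phi_11 rho(1)] / [1 - phi_11 rho(1)] = [0.0621 - (0.0117)(0.0117)] / [1 - (0.0117)(0.0117)]
         = 0.06196311 / 0.99986311 = 0.062.
Therefore phi_{22} = 0.0620.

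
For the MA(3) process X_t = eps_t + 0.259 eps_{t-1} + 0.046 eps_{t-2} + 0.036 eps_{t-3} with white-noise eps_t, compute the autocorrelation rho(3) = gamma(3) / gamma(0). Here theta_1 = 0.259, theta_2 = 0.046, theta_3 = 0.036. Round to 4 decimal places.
\rho(3) = 0.0336

For an MA(q) process with theta_0 = 1, the autocovariance is
  gamma(k) = sigma^2 * sum_{i=0..q-k} theta_i * theta_{i+k},
and rho(k) = gamma(k) / gamma(0). Sigma^2 cancels.
  numerator   = (1)*(0.036) = 0.036.
  denominator = (1)^2 + (0.259)^2 + (0.046)^2 + (0.036)^2 = 1.070493.
  rho(3) = 0.036 / 1.070493 = 0.0336.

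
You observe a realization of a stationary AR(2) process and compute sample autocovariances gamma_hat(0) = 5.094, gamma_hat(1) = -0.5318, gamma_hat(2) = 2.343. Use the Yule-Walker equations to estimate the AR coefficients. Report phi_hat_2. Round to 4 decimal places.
\hat\phi_{2} = 0.4540

The Yule-Walker equations for an AR(p) process read, in matrix form,
  Gamma_p phi = r_p,   with   (Gamma_p)_{ij} = gamma(|i - j|),
                       (r_p)_i = gamma(i),   i,j = 1..p.
Substitute the sample gammas (Toeplitz matrix and right-hand side of size 2):
  Gamma_p = [[5.094, -0.5318], [-0.5318, 5.094]]
  r_p     = [-0.5318, 2.343]
Written out:
  5.094 phi_1 - 0.5318 phi_2 = -0.5318
  -0.5318 phi_1 + 5.094 phi_2 = 2.343
Solve by Cramer's rule:
  det = gamma(0)^2 - gamma(1)^2 = (5.094)^2 - (-0.5318)^2 = 25.948836 - 0.28281124 = 25.66602476
  phi_hat_1 = [gamma(1) gamma(0) - gamma(1) gamma(2)] / det = [(-0.5318)(5.094) - (-0.5318)(2.343)] / 25.66602476 = -1.4629818 / 25.66602476 = -0.057
  phi_hat_2 = [gamma(0) gamma(2) - gamma(1)^2] / det = [(5.094)(2.343) - (-0.5318)^2] / 25.66602476 = 11.65243076 / 25.66602476 = 0.454
So phi_hat = [-0.0570, 0.4540].
Therefore phi_hat_2 = 0.4540.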